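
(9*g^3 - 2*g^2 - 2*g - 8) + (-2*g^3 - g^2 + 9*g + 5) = 7*g^3 - 3*g^2 + 7*g - 3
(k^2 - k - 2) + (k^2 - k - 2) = 2*k^2 - 2*k - 4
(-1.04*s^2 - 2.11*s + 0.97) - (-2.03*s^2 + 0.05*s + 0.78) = 0.99*s^2 - 2.16*s + 0.19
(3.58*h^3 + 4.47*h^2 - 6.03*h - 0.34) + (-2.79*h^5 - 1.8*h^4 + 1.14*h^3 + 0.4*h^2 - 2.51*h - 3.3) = -2.79*h^5 - 1.8*h^4 + 4.72*h^3 + 4.87*h^2 - 8.54*h - 3.64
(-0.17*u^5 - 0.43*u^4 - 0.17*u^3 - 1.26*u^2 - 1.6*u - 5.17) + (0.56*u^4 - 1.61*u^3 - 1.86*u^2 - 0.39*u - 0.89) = -0.17*u^5 + 0.13*u^4 - 1.78*u^3 - 3.12*u^2 - 1.99*u - 6.06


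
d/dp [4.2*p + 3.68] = 4.20000000000000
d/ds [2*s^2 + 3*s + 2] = 4*s + 3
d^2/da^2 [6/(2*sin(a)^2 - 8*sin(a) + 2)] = 6*(-2*sin(a)^4 + 6*sin(a)^3 - 3*sin(a)^2 - 14*sin(a) + 15)/(sin(a)^2 - 4*sin(a) + 1)^3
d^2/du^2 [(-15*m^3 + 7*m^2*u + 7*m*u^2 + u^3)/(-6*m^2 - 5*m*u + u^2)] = m^2*(-846*m^3 + 918*m^2*u + 342*m*u^2 + 146*u^3)/(-216*m^6 - 540*m^5*u - 342*m^4*u^2 + 55*m^3*u^3 + 57*m^2*u^4 - 15*m*u^5 + u^6)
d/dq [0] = 0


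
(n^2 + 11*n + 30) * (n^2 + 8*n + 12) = n^4 + 19*n^3 + 130*n^2 + 372*n + 360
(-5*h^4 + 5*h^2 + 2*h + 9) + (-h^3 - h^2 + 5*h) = -5*h^4 - h^3 + 4*h^2 + 7*h + 9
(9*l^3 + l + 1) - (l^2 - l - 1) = 9*l^3 - l^2 + 2*l + 2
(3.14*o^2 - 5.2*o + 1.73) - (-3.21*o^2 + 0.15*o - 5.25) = 6.35*o^2 - 5.35*o + 6.98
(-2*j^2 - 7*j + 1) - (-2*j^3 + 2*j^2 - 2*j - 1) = 2*j^3 - 4*j^2 - 5*j + 2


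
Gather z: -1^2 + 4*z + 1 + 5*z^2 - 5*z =5*z^2 - z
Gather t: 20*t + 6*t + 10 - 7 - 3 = 26*t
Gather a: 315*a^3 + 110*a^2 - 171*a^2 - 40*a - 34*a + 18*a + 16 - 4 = 315*a^3 - 61*a^2 - 56*a + 12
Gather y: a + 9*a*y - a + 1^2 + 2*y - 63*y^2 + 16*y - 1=-63*y^2 + y*(9*a + 18)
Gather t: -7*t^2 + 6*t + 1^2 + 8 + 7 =-7*t^2 + 6*t + 16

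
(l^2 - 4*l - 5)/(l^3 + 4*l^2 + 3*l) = (l - 5)/(l*(l + 3))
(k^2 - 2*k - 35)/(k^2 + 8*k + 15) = (k - 7)/(k + 3)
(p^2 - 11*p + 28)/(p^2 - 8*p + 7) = (p - 4)/(p - 1)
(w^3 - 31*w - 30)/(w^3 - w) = (w^2 - w - 30)/(w*(w - 1))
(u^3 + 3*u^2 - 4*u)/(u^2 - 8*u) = (u^2 + 3*u - 4)/(u - 8)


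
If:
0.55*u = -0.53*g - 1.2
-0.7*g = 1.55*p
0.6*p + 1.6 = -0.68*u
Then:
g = 0.13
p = -0.06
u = -2.30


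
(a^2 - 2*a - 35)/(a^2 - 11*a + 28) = (a + 5)/(a - 4)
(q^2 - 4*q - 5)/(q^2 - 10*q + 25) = (q + 1)/(q - 5)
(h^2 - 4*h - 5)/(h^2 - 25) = (h + 1)/(h + 5)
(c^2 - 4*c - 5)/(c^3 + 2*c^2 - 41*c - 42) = (c - 5)/(c^2 + c - 42)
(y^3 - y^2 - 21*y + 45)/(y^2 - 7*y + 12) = (y^2 + 2*y - 15)/(y - 4)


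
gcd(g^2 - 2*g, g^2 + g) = g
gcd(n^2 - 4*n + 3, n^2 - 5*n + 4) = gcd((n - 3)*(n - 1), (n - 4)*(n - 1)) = n - 1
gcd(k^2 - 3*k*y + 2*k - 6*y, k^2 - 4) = k + 2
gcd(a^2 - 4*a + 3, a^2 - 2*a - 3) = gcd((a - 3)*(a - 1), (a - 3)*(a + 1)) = a - 3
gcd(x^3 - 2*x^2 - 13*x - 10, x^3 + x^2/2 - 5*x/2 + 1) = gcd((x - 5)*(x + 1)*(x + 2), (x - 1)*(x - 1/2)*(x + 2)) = x + 2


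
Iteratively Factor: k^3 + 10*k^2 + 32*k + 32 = (k + 4)*(k^2 + 6*k + 8) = (k + 4)^2*(k + 2)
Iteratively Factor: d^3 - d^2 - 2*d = (d + 1)*(d^2 - 2*d) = (d - 2)*(d + 1)*(d)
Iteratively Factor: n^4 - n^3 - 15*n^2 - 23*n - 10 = (n + 1)*(n^3 - 2*n^2 - 13*n - 10) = (n + 1)^2*(n^2 - 3*n - 10) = (n + 1)^2*(n + 2)*(n - 5)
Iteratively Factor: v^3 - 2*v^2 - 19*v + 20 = (v - 5)*(v^2 + 3*v - 4) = (v - 5)*(v - 1)*(v + 4)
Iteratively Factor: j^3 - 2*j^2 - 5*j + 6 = (j - 3)*(j^2 + j - 2) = (j - 3)*(j - 1)*(j + 2)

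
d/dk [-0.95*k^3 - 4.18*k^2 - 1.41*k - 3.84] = -2.85*k^2 - 8.36*k - 1.41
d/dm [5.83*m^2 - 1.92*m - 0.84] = 11.66*m - 1.92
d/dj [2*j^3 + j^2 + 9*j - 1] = 6*j^2 + 2*j + 9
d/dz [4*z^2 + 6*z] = 8*z + 6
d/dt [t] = 1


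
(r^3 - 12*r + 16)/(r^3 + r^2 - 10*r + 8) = (r - 2)/(r - 1)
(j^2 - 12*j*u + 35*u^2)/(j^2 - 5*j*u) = (j - 7*u)/j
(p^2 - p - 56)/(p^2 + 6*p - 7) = (p - 8)/(p - 1)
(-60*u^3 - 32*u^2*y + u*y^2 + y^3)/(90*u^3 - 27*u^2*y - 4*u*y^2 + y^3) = (2*u + y)/(-3*u + y)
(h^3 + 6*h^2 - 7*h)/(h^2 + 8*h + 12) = h*(h^2 + 6*h - 7)/(h^2 + 8*h + 12)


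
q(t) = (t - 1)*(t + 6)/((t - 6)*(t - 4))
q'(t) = (t - 1)/((t - 6)*(t - 4)) + (t + 6)/((t - 6)*(t - 4)) - (t - 1)*(t + 6)/((t - 6)*(t - 4)^2) - (t - 1)*(t + 6)/((t - 6)^2*(t - 4)) = 15*(-t^2 + 4*t + 4)/(t^4 - 20*t^3 + 148*t^2 - 480*t + 576)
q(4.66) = -44.12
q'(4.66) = 17.73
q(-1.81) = -0.26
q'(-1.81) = -0.05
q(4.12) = -139.96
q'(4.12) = 1033.18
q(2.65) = 3.16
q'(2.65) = 5.56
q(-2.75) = -0.21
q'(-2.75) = -0.06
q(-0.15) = -0.26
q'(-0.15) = 0.08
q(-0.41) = -0.28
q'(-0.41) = 0.04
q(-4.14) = -0.12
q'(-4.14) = -0.07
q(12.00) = 4.12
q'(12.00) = -0.60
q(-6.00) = 0.00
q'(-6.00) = -0.06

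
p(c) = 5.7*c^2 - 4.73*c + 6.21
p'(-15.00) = -175.73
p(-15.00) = 1359.66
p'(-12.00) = -141.53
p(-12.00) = 883.77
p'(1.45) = 11.80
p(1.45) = 11.34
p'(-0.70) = -12.71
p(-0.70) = 12.31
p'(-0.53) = -10.77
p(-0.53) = 10.32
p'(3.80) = 38.59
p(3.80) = 70.54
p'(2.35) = 22.06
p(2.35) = 26.57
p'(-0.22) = -7.24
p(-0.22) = 7.53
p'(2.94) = 28.79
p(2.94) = 41.57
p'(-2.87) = -37.45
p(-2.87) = 66.74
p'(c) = 11.4*c - 4.73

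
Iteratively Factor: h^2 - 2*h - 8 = (h + 2)*(h - 4)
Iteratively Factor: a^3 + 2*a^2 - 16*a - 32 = (a + 2)*(a^2 - 16) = (a - 4)*(a + 2)*(a + 4)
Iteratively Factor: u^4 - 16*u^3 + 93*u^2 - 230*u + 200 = (u - 5)*(u^3 - 11*u^2 + 38*u - 40) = (u - 5)^2*(u^2 - 6*u + 8) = (u - 5)^2*(u - 2)*(u - 4)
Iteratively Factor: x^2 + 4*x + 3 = (x + 1)*(x + 3)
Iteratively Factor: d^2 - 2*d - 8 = (d - 4)*(d + 2)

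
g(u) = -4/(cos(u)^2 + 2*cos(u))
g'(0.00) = 0.00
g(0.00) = -1.33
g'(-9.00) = 0.30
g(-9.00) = 4.03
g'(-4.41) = -20.87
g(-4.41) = 7.89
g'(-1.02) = 5.95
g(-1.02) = -3.03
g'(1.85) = -24.67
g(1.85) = 8.42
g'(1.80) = -37.11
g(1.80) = 9.93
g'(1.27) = -21.40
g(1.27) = -5.88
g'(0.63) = -1.66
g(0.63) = -1.76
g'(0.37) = -0.75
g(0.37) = -1.46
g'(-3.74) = -0.83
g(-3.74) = 4.12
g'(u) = -4*(2*sin(u)*cos(u) + 2*sin(u))/(cos(u)^2 + 2*cos(u))^2 = -(8*sin(u)/cos(u)^2 + 8*tan(u))/(cos(u) + 2)^2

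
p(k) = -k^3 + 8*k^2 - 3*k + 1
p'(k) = -3*k^2 + 16*k - 3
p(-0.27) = 2.41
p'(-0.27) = -7.54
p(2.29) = 24.07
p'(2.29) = 17.91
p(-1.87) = 41.12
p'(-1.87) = -43.41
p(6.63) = 41.33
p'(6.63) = -28.79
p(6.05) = 54.22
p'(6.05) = -16.01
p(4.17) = 55.09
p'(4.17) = 11.55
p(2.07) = 20.20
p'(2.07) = 17.27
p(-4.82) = 313.30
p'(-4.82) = -149.82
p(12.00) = -611.00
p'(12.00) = -243.00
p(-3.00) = 109.00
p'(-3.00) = -78.00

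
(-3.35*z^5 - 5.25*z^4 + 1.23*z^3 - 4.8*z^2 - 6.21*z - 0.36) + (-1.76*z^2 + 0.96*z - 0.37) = -3.35*z^5 - 5.25*z^4 + 1.23*z^3 - 6.56*z^2 - 5.25*z - 0.73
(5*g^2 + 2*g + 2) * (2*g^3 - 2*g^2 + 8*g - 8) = 10*g^5 - 6*g^4 + 40*g^3 - 28*g^2 - 16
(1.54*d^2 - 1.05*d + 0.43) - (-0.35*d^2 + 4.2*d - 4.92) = 1.89*d^2 - 5.25*d + 5.35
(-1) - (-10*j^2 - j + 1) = 10*j^2 + j - 2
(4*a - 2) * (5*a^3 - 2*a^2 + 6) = 20*a^4 - 18*a^3 + 4*a^2 + 24*a - 12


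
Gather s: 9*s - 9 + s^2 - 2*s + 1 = s^2 + 7*s - 8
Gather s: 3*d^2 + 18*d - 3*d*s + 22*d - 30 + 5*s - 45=3*d^2 + 40*d + s*(5 - 3*d) - 75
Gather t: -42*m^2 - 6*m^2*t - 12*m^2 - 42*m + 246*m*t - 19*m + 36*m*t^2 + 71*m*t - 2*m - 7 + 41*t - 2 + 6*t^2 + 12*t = -54*m^2 - 63*m + t^2*(36*m + 6) + t*(-6*m^2 + 317*m + 53) - 9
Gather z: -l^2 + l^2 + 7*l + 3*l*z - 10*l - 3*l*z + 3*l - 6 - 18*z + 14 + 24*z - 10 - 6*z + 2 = 0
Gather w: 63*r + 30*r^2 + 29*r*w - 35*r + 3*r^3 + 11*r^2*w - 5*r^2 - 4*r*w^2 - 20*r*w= 3*r^3 + 25*r^2 - 4*r*w^2 + 28*r + w*(11*r^2 + 9*r)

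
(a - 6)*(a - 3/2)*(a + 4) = a^3 - 7*a^2/2 - 21*a + 36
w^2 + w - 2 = (w - 1)*(w + 2)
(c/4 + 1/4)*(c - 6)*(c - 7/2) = c^3/4 - 17*c^2/8 + 23*c/8 + 21/4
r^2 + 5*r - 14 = (r - 2)*(r + 7)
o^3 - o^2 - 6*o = o*(o - 3)*(o + 2)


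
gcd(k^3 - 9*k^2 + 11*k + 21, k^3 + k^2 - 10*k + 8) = 1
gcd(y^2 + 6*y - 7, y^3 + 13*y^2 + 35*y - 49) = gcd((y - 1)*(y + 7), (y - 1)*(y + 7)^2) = y^2 + 6*y - 7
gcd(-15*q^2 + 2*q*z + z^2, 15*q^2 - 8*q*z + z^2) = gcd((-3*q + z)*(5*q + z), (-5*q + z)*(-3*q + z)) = -3*q + z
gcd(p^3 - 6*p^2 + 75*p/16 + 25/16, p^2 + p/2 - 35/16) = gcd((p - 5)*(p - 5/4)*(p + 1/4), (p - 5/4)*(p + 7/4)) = p - 5/4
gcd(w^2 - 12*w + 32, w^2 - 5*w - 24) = w - 8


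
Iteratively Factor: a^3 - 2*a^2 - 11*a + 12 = (a + 3)*(a^2 - 5*a + 4) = (a - 1)*(a + 3)*(a - 4)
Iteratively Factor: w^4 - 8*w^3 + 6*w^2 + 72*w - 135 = (w + 3)*(w^3 - 11*w^2 + 39*w - 45) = (w - 3)*(w + 3)*(w^2 - 8*w + 15) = (w - 5)*(w - 3)*(w + 3)*(w - 3)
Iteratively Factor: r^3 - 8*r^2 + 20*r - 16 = (r - 2)*(r^2 - 6*r + 8) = (r - 4)*(r - 2)*(r - 2)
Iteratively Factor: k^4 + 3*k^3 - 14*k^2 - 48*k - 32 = (k + 1)*(k^3 + 2*k^2 - 16*k - 32) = (k + 1)*(k + 4)*(k^2 - 2*k - 8) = (k + 1)*(k + 2)*(k + 4)*(k - 4)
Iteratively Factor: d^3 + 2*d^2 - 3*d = (d - 1)*(d^2 + 3*d) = d*(d - 1)*(d + 3)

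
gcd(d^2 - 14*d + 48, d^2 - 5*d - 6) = d - 6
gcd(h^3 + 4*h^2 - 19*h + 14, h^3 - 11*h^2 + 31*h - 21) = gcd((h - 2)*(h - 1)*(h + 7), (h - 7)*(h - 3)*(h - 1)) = h - 1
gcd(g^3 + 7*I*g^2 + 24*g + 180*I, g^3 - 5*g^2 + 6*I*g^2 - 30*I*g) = g + 6*I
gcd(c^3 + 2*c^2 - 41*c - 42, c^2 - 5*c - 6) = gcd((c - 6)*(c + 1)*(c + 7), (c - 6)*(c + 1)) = c^2 - 5*c - 6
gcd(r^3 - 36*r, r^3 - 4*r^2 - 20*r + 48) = r - 6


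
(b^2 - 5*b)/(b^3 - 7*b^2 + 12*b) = (b - 5)/(b^2 - 7*b + 12)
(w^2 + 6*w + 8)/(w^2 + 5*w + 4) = (w + 2)/(w + 1)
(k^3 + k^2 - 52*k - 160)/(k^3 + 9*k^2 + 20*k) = (k - 8)/k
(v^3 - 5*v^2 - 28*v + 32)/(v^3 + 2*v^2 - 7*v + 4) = (v - 8)/(v - 1)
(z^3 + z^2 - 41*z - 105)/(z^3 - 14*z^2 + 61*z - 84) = (z^2 + 8*z + 15)/(z^2 - 7*z + 12)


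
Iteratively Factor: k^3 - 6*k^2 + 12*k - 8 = (k - 2)*(k^2 - 4*k + 4) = (k - 2)^2*(k - 2)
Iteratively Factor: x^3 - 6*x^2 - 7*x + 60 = (x - 5)*(x^2 - x - 12) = (x - 5)*(x - 4)*(x + 3)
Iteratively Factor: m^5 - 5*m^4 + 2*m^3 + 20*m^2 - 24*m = (m + 2)*(m^4 - 7*m^3 + 16*m^2 - 12*m) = (m - 2)*(m + 2)*(m^3 - 5*m^2 + 6*m) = m*(m - 2)*(m + 2)*(m^2 - 5*m + 6) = m*(m - 2)^2*(m + 2)*(m - 3)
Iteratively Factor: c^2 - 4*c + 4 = (c - 2)*(c - 2)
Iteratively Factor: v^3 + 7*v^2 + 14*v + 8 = (v + 1)*(v^2 + 6*v + 8) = (v + 1)*(v + 4)*(v + 2)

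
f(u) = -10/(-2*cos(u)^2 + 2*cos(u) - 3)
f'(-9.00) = 0.55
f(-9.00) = 1.54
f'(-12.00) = 0.99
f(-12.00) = 3.65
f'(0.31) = 0.65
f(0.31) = 3.44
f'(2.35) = -1.18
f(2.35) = 1.85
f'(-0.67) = -1.00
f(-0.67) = 3.76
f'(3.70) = 0.76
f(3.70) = 1.63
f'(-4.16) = -1.65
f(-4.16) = 2.17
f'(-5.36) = 0.52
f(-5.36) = 3.97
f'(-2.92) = 0.28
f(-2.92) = 1.46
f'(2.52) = -0.86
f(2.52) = 1.68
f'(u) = -10*(-4*sin(u)*cos(u) + 2*sin(u))/(-2*cos(u)^2 + 2*cos(u) - 3)^2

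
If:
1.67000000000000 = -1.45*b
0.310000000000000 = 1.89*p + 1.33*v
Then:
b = -1.15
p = 0.164021164021164 - 0.703703703703704*v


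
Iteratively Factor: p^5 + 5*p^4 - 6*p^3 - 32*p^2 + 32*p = (p + 4)*(p^4 + p^3 - 10*p^2 + 8*p) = (p - 2)*(p + 4)*(p^3 + 3*p^2 - 4*p) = (p - 2)*(p - 1)*(p + 4)*(p^2 + 4*p) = (p - 2)*(p - 1)*(p + 4)^2*(p)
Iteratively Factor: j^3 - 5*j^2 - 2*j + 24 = (j + 2)*(j^2 - 7*j + 12) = (j - 4)*(j + 2)*(j - 3)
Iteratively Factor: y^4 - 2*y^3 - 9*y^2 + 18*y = (y - 3)*(y^3 + y^2 - 6*y) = y*(y - 3)*(y^2 + y - 6) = y*(y - 3)*(y + 3)*(y - 2)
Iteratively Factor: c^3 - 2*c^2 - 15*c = (c - 5)*(c^2 + 3*c) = c*(c - 5)*(c + 3)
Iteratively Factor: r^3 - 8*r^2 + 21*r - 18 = (r - 2)*(r^2 - 6*r + 9) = (r - 3)*(r - 2)*(r - 3)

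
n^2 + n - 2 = (n - 1)*(n + 2)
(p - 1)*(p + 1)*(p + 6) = p^3 + 6*p^2 - p - 6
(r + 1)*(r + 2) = r^2 + 3*r + 2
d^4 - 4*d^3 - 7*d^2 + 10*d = d*(d - 5)*(d - 1)*(d + 2)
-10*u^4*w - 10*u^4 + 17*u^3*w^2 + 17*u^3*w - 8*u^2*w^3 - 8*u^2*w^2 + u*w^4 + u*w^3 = (-5*u + w)*(-2*u + w)*(-u + w)*(u*w + u)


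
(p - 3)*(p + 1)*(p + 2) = p^3 - 7*p - 6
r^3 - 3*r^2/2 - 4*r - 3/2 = (r - 3)*(r + 1/2)*(r + 1)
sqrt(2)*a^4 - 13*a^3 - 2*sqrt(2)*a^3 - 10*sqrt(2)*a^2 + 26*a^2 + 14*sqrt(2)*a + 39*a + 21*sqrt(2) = (a - 3)*(a + 1)*(a - 7*sqrt(2))*(sqrt(2)*a + 1)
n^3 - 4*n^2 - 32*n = n*(n - 8)*(n + 4)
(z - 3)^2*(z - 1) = z^3 - 7*z^2 + 15*z - 9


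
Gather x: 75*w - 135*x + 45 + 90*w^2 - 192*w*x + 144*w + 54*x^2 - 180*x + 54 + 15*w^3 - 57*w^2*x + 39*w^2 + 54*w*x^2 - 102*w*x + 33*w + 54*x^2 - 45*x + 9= 15*w^3 + 129*w^2 + 252*w + x^2*(54*w + 108) + x*(-57*w^2 - 294*w - 360) + 108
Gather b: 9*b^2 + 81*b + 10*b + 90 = 9*b^2 + 91*b + 90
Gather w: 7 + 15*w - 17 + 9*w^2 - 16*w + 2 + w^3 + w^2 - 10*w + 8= w^3 + 10*w^2 - 11*w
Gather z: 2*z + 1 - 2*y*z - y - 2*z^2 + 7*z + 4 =-y - 2*z^2 + z*(9 - 2*y) + 5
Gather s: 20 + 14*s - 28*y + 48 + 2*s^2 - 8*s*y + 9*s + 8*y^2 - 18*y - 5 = 2*s^2 + s*(23 - 8*y) + 8*y^2 - 46*y + 63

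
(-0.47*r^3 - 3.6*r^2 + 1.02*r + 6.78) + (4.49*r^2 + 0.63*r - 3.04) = -0.47*r^3 + 0.89*r^2 + 1.65*r + 3.74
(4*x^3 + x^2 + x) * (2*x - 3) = 8*x^4 - 10*x^3 - x^2 - 3*x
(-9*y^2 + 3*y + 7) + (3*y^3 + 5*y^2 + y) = 3*y^3 - 4*y^2 + 4*y + 7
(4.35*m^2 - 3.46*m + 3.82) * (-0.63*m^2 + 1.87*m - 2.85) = -2.7405*m^4 + 10.3143*m^3 - 21.2743*m^2 + 17.0044*m - 10.887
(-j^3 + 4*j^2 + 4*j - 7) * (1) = -j^3 + 4*j^2 + 4*j - 7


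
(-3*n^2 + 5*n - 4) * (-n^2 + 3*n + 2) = 3*n^4 - 14*n^3 + 13*n^2 - 2*n - 8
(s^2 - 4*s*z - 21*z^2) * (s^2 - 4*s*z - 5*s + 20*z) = s^4 - 8*s^3*z - 5*s^3 - 5*s^2*z^2 + 40*s^2*z + 84*s*z^3 + 25*s*z^2 - 420*z^3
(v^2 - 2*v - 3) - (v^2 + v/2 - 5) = 2 - 5*v/2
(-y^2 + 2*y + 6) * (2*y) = -2*y^3 + 4*y^2 + 12*y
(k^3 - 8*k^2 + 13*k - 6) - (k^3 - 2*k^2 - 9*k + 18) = -6*k^2 + 22*k - 24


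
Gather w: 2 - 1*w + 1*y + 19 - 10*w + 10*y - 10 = -11*w + 11*y + 11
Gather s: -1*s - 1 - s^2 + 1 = -s^2 - s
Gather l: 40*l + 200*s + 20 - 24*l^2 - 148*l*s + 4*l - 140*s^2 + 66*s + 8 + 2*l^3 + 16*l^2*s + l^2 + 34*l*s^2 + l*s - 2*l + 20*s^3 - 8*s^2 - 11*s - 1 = 2*l^3 + l^2*(16*s - 23) + l*(34*s^2 - 147*s + 42) + 20*s^3 - 148*s^2 + 255*s + 27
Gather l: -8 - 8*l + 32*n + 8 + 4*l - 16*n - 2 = -4*l + 16*n - 2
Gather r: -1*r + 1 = 1 - r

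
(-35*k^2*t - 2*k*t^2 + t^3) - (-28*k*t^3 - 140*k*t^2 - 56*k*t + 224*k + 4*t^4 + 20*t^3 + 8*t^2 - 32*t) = -35*k^2*t + 28*k*t^3 + 138*k*t^2 + 56*k*t - 224*k - 4*t^4 - 19*t^3 - 8*t^2 + 32*t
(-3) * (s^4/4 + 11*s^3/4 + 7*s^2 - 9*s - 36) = -3*s^4/4 - 33*s^3/4 - 21*s^2 + 27*s + 108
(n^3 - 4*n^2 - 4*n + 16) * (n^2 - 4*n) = n^5 - 8*n^4 + 12*n^3 + 32*n^2 - 64*n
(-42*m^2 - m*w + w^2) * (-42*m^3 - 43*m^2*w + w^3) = 1764*m^5 + 1848*m^4*w + m^3*w^2 - 85*m^2*w^3 - m*w^4 + w^5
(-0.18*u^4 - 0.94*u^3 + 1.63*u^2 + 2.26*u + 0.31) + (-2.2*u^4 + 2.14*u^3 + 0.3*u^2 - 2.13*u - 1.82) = -2.38*u^4 + 1.2*u^3 + 1.93*u^2 + 0.13*u - 1.51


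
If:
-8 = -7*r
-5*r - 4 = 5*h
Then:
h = -68/35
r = 8/7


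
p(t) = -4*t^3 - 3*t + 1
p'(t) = -12*t^2 - 3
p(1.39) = -13.91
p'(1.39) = -26.19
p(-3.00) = 118.00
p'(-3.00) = -111.00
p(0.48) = -0.88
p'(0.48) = -5.76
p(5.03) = -523.14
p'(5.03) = -306.61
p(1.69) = -23.38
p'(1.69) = -37.27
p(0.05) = 0.85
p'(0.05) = -3.03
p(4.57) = -394.49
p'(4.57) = -253.62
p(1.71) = -24.13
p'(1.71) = -38.09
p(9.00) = -2942.00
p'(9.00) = -975.00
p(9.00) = -2942.00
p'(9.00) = -975.00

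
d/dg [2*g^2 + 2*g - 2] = 4*g + 2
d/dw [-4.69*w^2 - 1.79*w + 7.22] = -9.38*w - 1.79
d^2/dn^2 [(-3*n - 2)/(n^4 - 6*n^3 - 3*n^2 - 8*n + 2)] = 2*(4*(3*n + 2)*(-2*n^3 + 9*n^2 + 3*n + 4)^2 + 3*(4*n^3 - 18*n^2 - 6*n - (3*n + 2)*(-2*n^2 + 6*n + 1) - 8)*(-n^4 + 6*n^3 + 3*n^2 + 8*n - 2))/(-n^4 + 6*n^3 + 3*n^2 + 8*n - 2)^3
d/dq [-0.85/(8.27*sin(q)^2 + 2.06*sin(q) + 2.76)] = (14.059*sin(q) + 1.751)*cos(q)/(8.27*sin(q)^2 + 2.06*sin(q) + 2.76)^2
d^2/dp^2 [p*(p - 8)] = 2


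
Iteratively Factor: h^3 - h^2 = (h)*(h^2 - h) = h*(h - 1)*(h)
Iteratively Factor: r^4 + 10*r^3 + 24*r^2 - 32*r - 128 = (r + 4)*(r^3 + 6*r^2 - 32) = (r + 4)^2*(r^2 + 2*r - 8) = (r - 2)*(r + 4)^2*(r + 4)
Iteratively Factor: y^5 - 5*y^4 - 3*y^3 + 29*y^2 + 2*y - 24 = (y + 2)*(y^4 - 7*y^3 + 11*y^2 + 7*y - 12) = (y - 3)*(y + 2)*(y^3 - 4*y^2 - y + 4) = (y - 3)*(y + 1)*(y + 2)*(y^2 - 5*y + 4) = (y - 3)*(y - 1)*(y + 1)*(y + 2)*(y - 4)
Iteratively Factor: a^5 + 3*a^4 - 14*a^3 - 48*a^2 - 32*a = (a + 4)*(a^4 - a^3 - 10*a^2 - 8*a) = (a + 2)*(a + 4)*(a^3 - 3*a^2 - 4*a) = (a - 4)*(a + 2)*(a + 4)*(a^2 + a) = a*(a - 4)*(a + 2)*(a + 4)*(a + 1)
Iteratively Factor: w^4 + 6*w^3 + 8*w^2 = (w + 2)*(w^3 + 4*w^2) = (w + 2)*(w + 4)*(w^2) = w*(w + 2)*(w + 4)*(w)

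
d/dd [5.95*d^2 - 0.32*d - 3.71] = 11.9*d - 0.32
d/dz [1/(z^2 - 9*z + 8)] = (9 - 2*z)/(z^2 - 9*z + 8)^2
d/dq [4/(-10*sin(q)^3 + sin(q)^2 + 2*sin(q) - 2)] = 8*(15*sin(q)^2 - sin(q) - 1)*cos(q)/(10*sin(q)^3 - sin(q)^2 - 2*sin(q) + 2)^2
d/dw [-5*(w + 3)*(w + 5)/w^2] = 10*(4*w + 15)/w^3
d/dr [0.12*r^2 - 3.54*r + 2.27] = 0.24*r - 3.54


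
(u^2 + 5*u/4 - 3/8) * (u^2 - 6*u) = u^4 - 19*u^3/4 - 63*u^2/8 + 9*u/4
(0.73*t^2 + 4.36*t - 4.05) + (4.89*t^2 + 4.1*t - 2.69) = 5.62*t^2 + 8.46*t - 6.74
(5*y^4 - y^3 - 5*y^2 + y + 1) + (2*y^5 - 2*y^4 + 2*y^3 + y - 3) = 2*y^5 + 3*y^4 + y^3 - 5*y^2 + 2*y - 2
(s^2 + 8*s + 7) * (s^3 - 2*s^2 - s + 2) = s^5 + 6*s^4 - 10*s^3 - 20*s^2 + 9*s + 14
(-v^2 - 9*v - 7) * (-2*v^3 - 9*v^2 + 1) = 2*v^5 + 27*v^4 + 95*v^3 + 62*v^2 - 9*v - 7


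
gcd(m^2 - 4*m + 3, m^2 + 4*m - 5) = m - 1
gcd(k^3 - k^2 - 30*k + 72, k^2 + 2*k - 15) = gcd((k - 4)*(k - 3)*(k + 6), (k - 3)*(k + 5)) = k - 3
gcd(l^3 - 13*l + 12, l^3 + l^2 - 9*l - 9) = l - 3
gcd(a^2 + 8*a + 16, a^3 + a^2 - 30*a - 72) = a + 4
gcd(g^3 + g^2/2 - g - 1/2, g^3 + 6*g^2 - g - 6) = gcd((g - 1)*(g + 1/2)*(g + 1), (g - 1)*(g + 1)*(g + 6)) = g^2 - 1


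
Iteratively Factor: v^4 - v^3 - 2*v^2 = (v)*(v^3 - v^2 - 2*v) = v*(v + 1)*(v^2 - 2*v) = v^2*(v + 1)*(v - 2)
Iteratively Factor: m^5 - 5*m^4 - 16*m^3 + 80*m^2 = (m + 4)*(m^4 - 9*m^3 + 20*m^2) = (m - 5)*(m + 4)*(m^3 - 4*m^2) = m*(m - 5)*(m + 4)*(m^2 - 4*m) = m*(m - 5)*(m - 4)*(m + 4)*(m)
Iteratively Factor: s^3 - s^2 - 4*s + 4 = (s - 1)*(s^2 - 4) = (s - 1)*(s + 2)*(s - 2)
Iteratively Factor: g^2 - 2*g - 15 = (g + 3)*(g - 5)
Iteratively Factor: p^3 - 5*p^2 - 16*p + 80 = (p - 5)*(p^2 - 16) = (p - 5)*(p + 4)*(p - 4)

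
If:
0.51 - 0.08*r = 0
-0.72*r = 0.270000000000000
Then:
No Solution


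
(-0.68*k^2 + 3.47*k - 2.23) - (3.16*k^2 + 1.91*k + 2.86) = -3.84*k^2 + 1.56*k - 5.09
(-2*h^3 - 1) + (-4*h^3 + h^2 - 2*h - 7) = -6*h^3 + h^2 - 2*h - 8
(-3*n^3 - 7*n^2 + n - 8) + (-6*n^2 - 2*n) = -3*n^3 - 13*n^2 - n - 8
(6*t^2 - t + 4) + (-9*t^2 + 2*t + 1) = -3*t^2 + t + 5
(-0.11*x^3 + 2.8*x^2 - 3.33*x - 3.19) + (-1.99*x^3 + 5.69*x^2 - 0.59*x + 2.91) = -2.1*x^3 + 8.49*x^2 - 3.92*x - 0.28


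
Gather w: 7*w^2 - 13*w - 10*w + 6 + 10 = 7*w^2 - 23*w + 16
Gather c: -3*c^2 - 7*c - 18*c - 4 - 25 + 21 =-3*c^2 - 25*c - 8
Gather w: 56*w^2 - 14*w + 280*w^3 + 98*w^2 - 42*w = 280*w^3 + 154*w^2 - 56*w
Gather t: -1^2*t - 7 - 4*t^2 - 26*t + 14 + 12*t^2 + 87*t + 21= 8*t^2 + 60*t + 28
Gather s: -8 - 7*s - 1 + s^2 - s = s^2 - 8*s - 9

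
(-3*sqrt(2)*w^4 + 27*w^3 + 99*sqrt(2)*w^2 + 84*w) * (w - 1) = -3*sqrt(2)*w^5 + 3*sqrt(2)*w^4 + 27*w^4 - 27*w^3 + 99*sqrt(2)*w^3 - 99*sqrt(2)*w^2 + 84*w^2 - 84*w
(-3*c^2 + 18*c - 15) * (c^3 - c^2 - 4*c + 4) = -3*c^5 + 21*c^4 - 21*c^3 - 69*c^2 + 132*c - 60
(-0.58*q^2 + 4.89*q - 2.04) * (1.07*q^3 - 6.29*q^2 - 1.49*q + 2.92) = -0.6206*q^5 + 8.8805*q^4 - 32.0767*q^3 + 3.8519*q^2 + 17.3184*q - 5.9568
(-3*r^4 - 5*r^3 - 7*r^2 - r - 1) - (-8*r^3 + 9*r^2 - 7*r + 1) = -3*r^4 + 3*r^3 - 16*r^2 + 6*r - 2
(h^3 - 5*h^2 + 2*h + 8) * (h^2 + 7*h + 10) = h^5 + 2*h^4 - 23*h^3 - 28*h^2 + 76*h + 80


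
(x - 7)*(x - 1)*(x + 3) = x^3 - 5*x^2 - 17*x + 21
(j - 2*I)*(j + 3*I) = j^2 + I*j + 6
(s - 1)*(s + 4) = s^2 + 3*s - 4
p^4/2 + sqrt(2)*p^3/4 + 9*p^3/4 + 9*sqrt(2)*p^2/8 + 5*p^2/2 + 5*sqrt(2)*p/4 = p*(p/2 + 1)*(p + 5/2)*(p + sqrt(2)/2)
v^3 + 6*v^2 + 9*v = v*(v + 3)^2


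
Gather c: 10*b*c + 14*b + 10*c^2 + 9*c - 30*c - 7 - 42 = 14*b + 10*c^2 + c*(10*b - 21) - 49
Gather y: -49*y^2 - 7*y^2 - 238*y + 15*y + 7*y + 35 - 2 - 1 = -56*y^2 - 216*y + 32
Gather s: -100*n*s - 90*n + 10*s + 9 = -90*n + s*(10 - 100*n) + 9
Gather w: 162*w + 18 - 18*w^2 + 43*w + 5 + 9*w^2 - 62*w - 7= -9*w^2 + 143*w + 16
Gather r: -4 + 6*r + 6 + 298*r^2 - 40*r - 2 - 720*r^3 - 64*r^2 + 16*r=-720*r^3 + 234*r^2 - 18*r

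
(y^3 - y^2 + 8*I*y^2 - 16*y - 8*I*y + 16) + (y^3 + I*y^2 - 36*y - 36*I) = 2*y^3 - y^2 + 9*I*y^2 - 52*y - 8*I*y + 16 - 36*I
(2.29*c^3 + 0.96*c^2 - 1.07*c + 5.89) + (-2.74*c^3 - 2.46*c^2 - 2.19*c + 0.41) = -0.45*c^3 - 1.5*c^2 - 3.26*c + 6.3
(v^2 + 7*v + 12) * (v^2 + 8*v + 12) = v^4 + 15*v^3 + 80*v^2 + 180*v + 144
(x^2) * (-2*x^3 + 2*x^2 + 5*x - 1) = -2*x^5 + 2*x^4 + 5*x^3 - x^2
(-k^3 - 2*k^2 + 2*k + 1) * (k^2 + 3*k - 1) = -k^5 - 5*k^4 - 3*k^3 + 9*k^2 + k - 1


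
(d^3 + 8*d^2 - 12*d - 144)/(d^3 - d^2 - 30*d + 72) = (d + 6)/(d - 3)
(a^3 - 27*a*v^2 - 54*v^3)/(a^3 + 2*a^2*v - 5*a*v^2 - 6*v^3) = (-a^2 + 3*a*v + 18*v^2)/(-a^2 + a*v + 2*v^2)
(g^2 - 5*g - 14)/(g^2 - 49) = (g + 2)/(g + 7)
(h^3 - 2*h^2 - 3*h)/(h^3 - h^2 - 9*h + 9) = h*(h + 1)/(h^2 + 2*h - 3)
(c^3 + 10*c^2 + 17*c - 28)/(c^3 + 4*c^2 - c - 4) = (c + 7)/(c + 1)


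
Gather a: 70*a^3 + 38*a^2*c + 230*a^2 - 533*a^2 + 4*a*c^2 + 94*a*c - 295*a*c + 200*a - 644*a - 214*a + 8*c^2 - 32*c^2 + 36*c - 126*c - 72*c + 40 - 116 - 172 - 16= 70*a^3 + a^2*(38*c - 303) + a*(4*c^2 - 201*c - 658) - 24*c^2 - 162*c - 264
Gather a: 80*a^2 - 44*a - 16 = 80*a^2 - 44*a - 16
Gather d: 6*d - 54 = 6*d - 54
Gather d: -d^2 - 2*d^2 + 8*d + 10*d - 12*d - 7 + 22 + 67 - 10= -3*d^2 + 6*d + 72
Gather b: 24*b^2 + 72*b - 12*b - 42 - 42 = 24*b^2 + 60*b - 84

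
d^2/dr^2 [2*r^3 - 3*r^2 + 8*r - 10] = 12*r - 6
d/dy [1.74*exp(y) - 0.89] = 1.74*exp(y)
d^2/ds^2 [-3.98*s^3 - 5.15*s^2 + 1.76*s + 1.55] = -23.88*s - 10.3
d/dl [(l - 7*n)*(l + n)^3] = 4*(l - 5*n)*(l + n)^2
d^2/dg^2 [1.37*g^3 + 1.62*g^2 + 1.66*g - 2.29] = 8.22*g + 3.24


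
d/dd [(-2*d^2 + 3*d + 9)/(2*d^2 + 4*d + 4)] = (-7*d^2 - 26*d - 12)/(2*(d^4 + 4*d^3 + 8*d^2 + 8*d + 4))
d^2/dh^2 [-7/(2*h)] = -7/h^3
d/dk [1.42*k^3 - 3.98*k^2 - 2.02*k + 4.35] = 4.26*k^2 - 7.96*k - 2.02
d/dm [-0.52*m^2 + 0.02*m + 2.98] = 0.02 - 1.04*m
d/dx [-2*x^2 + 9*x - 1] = 9 - 4*x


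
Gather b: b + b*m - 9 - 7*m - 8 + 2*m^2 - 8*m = b*(m + 1) + 2*m^2 - 15*m - 17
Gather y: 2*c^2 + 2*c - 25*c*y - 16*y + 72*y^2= 2*c^2 + 2*c + 72*y^2 + y*(-25*c - 16)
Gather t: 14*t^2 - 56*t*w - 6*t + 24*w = 14*t^2 + t*(-56*w - 6) + 24*w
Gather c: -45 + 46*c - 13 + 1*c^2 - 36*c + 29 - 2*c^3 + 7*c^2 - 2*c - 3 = -2*c^3 + 8*c^2 + 8*c - 32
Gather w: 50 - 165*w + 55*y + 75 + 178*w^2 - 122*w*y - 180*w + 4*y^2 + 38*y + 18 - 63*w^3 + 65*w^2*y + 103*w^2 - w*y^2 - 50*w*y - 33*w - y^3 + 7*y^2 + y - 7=-63*w^3 + w^2*(65*y + 281) + w*(-y^2 - 172*y - 378) - y^3 + 11*y^2 + 94*y + 136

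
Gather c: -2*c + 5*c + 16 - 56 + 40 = 3*c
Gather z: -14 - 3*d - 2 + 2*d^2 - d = 2*d^2 - 4*d - 16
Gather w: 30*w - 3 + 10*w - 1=40*w - 4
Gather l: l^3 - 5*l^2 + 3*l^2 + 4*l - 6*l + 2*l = l^3 - 2*l^2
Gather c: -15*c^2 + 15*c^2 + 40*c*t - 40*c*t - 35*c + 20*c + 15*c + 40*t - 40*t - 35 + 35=0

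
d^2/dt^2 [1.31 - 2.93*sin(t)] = 2.93*sin(t)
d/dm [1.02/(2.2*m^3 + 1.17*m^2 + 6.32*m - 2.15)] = (-6.732*m^2 - 2.3868*m - 6.4464)/(2.2*m^3 + 1.17*m^2 + 6.32*m - 2.15)^2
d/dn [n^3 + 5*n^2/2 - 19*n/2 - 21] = 3*n^2 + 5*n - 19/2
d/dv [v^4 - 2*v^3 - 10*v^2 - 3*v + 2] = 4*v^3 - 6*v^2 - 20*v - 3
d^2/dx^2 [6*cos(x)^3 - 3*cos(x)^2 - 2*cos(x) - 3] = -5*cos(x)/2 + 6*cos(2*x) - 27*cos(3*x)/2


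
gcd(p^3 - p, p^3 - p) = p^3 - p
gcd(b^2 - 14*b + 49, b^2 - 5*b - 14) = b - 7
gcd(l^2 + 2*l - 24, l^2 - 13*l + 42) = 1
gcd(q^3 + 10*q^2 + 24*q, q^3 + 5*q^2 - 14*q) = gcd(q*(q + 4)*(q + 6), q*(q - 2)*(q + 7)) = q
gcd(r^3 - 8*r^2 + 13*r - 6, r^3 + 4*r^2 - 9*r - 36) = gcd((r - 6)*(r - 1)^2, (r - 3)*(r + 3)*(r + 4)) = 1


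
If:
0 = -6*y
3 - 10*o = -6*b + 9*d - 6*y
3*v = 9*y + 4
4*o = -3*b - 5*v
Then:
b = -4*o/3 - 20/9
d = -2*o - 31/27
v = 4/3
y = 0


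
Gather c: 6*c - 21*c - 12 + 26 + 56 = 70 - 15*c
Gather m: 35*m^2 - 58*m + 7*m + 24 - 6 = 35*m^2 - 51*m + 18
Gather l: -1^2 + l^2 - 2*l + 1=l^2 - 2*l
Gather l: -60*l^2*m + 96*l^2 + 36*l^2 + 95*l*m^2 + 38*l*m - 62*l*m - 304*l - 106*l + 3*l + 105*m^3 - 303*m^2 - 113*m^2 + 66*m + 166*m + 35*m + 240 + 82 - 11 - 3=l^2*(132 - 60*m) + l*(95*m^2 - 24*m - 407) + 105*m^3 - 416*m^2 + 267*m + 308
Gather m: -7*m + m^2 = m^2 - 7*m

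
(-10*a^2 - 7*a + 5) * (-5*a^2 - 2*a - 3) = 50*a^4 + 55*a^3 + 19*a^2 + 11*a - 15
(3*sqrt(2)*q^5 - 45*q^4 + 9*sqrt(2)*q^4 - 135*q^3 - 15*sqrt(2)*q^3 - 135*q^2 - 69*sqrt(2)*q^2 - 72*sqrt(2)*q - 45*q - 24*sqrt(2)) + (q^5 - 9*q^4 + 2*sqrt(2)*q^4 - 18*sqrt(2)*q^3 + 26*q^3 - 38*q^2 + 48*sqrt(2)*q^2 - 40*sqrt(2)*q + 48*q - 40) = q^5 + 3*sqrt(2)*q^5 - 54*q^4 + 11*sqrt(2)*q^4 - 109*q^3 - 33*sqrt(2)*q^3 - 173*q^2 - 21*sqrt(2)*q^2 - 112*sqrt(2)*q + 3*q - 40 - 24*sqrt(2)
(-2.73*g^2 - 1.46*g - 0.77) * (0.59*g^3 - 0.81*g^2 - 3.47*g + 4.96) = -1.6107*g^5 + 1.3499*g^4 + 10.2014*g^3 - 7.8509*g^2 - 4.5697*g - 3.8192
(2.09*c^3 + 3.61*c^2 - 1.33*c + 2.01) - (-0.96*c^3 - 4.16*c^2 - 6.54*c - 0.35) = 3.05*c^3 + 7.77*c^2 + 5.21*c + 2.36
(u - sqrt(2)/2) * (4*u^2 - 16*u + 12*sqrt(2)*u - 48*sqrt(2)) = 4*u^3 - 16*u^2 + 10*sqrt(2)*u^2 - 40*sqrt(2)*u - 12*u + 48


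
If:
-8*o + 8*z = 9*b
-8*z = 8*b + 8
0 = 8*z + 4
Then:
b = -1/2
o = 1/16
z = -1/2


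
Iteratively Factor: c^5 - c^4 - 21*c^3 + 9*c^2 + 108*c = (c + 3)*(c^4 - 4*c^3 - 9*c^2 + 36*c) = c*(c + 3)*(c^3 - 4*c^2 - 9*c + 36) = c*(c + 3)^2*(c^2 - 7*c + 12) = c*(c - 3)*(c + 3)^2*(c - 4)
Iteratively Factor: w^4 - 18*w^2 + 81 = (w - 3)*(w^3 + 3*w^2 - 9*w - 27) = (w - 3)*(w + 3)*(w^2 - 9) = (w - 3)*(w + 3)^2*(w - 3)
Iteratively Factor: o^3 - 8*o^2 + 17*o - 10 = (o - 1)*(o^2 - 7*o + 10) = (o - 5)*(o - 1)*(o - 2)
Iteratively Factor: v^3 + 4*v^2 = (v)*(v^2 + 4*v) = v^2*(v + 4)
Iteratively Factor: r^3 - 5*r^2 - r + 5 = (r - 1)*(r^2 - 4*r - 5) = (r - 1)*(r + 1)*(r - 5)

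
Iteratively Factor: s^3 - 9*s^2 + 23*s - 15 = (s - 3)*(s^2 - 6*s + 5) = (s - 5)*(s - 3)*(s - 1)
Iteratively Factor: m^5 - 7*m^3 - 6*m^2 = (m + 1)*(m^4 - m^3 - 6*m^2) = (m - 3)*(m + 1)*(m^3 + 2*m^2) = m*(m - 3)*(m + 1)*(m^2 + 2*m) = m*(m - 3)*(m + 1)*(m + 2)*(m)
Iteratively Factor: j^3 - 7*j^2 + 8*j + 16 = (j - 4)*(j^2 - 3*j - 4) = (j - 4)*(j + 1)*(j - 4)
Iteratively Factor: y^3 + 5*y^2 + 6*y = (y + 3)*(y^2 + 2*y) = (y + 2)*(y + 3)*(y)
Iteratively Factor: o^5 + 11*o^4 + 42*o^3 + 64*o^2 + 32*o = (o)*(o^4 + 11*o^3 + 42*o^2 + 64*o + 32) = o*(o + 1)*(o^3 + 10*o^2 + 32*o + 32) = o*(o + 1)*(o + 4)*(o^2 + 6*o + 8) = o*(o + 1)*(o + 4)^2*(o + 2)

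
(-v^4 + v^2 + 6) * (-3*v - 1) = 3*v^5 + v^4 - 3*v^3 - v^2 - 18*v - 6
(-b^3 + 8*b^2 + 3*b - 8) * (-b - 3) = b^4 - 5*b^3 - 27*b^2 - b + 24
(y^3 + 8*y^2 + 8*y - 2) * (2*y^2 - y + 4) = 2*y^5 + 15*y^4 + 12*y^3 + 20*y^2 + 34*y - 8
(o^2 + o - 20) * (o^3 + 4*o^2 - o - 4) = o^5 + 5*o^4 - 17*o^3 - 85*o^2 + 16*o + 80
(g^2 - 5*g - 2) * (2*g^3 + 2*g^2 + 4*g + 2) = 2*g^5 - 8*g^4 - 10*g^3 - 22*g^2 - 18*g - 4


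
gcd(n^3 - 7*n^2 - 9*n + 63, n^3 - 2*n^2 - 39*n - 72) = n + 3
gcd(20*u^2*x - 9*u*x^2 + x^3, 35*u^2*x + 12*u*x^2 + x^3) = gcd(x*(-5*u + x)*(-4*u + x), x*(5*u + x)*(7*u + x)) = x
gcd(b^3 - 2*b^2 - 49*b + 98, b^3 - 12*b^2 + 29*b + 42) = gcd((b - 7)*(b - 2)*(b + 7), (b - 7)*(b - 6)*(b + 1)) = b - 7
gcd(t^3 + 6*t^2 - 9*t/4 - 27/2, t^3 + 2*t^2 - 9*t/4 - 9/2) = t^2 - 9/4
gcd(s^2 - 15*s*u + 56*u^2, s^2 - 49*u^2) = s - 7*u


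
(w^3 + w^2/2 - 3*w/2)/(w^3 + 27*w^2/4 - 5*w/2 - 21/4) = 2*w*(2*w + 3)/(4*w^2 + 31*w + 21)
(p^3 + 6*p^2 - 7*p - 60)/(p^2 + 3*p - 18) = (p^2 + 9*p + 20)/(p + 6)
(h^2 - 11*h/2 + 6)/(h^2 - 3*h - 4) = (h - 3/2)/(h + 1)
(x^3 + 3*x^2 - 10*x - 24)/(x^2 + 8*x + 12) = (x^2 + x - 12)/(x + 6)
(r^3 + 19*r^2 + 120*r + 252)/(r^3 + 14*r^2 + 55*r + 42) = (r + 6)/(r + 1)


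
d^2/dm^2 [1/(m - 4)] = 2/(m - 4)^3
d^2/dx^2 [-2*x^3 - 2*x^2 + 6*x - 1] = -12*x - 4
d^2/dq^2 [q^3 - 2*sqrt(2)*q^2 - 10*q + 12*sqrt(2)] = 6*q - 4*sqrt(2)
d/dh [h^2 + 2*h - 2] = 2*h + 2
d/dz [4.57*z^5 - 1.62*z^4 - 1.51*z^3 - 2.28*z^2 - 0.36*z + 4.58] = 22.85*z^4 - 6.48*z^3 - 4.53*z^2 - 4.56*z - 0.36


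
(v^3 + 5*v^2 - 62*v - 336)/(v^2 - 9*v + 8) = (v^2 + 13*v + 42)/(v - 1)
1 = 1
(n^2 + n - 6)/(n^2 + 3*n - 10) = (n + 3)/(n + 5)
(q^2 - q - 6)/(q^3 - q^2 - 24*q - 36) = (q - 3)/(q^2 - 3*q - 18)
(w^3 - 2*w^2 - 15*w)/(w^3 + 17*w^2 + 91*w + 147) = w*(w - 5)/(w^2 + 14*w + 49)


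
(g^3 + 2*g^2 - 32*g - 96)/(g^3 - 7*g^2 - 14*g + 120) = (g + 4)/(g - 5)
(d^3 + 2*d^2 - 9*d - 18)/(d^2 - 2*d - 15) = (d^2 - d - 6)/(d - 5)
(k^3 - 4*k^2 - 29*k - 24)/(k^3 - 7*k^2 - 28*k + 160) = (k^2 + 4*k + 3)/(k^2 + k - 20)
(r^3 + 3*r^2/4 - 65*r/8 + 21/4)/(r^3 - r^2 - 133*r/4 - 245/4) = (4*r^2 - 11*r + 6)/(2*(2*r^2 - 9*r - 35))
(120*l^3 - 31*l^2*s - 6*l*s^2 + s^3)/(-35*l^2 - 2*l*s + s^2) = (24*l^2 - 11*l*s + s^2)/(-7*l + s)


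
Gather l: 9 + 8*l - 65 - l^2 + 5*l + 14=-l^2 + 13*l - 42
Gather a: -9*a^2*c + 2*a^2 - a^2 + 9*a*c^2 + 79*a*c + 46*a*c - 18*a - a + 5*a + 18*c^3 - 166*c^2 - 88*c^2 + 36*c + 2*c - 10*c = a^2*(1 - 9*c) + a*(9*c^2 + 125*c - 14) + 18*c^3 - 254*c^2 + 28*c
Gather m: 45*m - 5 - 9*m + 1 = 36*m - 4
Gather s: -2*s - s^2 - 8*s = -s^2 - 10*s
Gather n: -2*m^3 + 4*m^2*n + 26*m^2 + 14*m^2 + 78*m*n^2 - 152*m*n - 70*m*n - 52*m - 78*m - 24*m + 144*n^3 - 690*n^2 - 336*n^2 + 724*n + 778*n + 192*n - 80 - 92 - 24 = -2*m^3 + 40*m^2 - 154*m + 144*n^3 + n^2*(78*m - 1026) + n*(4*m^2 - 222*m + 1694) - 196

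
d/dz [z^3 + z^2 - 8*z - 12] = 3*z^2 + 2*z - 8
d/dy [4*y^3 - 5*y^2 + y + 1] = 12*y^2 - 10*y + 1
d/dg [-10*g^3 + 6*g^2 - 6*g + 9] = -30*g^2 + 12*g - 6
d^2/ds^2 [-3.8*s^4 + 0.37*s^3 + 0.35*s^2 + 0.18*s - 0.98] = -45.6*s^2 + 2.22*s + 0.7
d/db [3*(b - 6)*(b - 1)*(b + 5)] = 9*b^2 - 12*b - 87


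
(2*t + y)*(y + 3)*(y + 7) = 2*t*y^2 + 20*t*y + 42*t + y^3 + 10*y^2 + 21*y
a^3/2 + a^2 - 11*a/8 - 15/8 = (a/2 + 1/2)*(a - 3/2)*(a + 5/2)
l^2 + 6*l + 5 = (l + 1)*(l + 5)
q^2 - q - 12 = (q - 4)*(q + 3)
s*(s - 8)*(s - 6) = s^3 - 14*s^2 + 48*s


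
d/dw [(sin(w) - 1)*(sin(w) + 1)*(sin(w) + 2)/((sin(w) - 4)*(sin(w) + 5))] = (sin(w)^4 + 2*sin(w)^3 - 57*sin(w)^2 - 76*sin(w) + 22)*cos(w)/((sin(w) - 4)^2*(sin(w) + 5)^2)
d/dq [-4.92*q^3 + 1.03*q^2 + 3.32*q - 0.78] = -14.76*q^2 + 2.06*q + 3.32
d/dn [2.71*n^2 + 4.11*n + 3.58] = 5.42*n + 4.11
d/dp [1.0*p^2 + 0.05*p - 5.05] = 2.0*p + 0.05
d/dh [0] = 0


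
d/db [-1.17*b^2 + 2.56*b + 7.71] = 2.56 - 2.34*b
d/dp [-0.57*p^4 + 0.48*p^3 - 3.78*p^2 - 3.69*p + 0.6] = -2.28*p^3 + 1.44*p^2 - 7.56*p - 3.69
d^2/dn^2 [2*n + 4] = 0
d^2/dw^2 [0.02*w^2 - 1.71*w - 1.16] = 0.0400000000000000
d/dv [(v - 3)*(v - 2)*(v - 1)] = 3*v^2 - 12*v + 11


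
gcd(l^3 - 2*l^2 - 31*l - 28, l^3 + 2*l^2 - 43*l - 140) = l^2 - 3*l - 28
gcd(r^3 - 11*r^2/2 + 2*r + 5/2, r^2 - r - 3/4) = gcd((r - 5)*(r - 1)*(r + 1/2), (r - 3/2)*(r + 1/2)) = r + 1/2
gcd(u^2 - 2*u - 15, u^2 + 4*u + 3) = u + 3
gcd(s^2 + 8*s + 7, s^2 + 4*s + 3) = s + 1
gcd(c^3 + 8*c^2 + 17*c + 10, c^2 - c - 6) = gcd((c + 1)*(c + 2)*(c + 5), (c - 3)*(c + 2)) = c + 2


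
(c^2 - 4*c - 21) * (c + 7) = c^3 + 3*c^2 - 49*c - 147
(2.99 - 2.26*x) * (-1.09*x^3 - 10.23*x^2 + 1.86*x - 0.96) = 2.4634*x^4 + 19.8607*x^3 - 34.7913*x^2 + 7.731*x - 2.8704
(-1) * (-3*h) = 3*h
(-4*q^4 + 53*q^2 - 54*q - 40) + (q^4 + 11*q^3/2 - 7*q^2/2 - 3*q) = -3*q^4 + 11*q^3/2 + 99*q^2/2 - 57*q - 40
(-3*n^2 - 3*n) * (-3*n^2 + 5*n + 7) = 9*n^4 - 6*n^3 - 36*n^2 - 21*n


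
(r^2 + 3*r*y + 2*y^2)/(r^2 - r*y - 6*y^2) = (-r - y)/(-r + 3*y)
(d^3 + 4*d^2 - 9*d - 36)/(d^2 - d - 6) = (d^2 + 7*d + 12)/(d + 2)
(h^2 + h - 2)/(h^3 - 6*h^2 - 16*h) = (h - 1)/(h*(h - 8))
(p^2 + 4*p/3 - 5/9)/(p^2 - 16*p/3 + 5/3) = (p + 5/3)/(p - 5)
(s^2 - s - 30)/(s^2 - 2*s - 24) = (s + 5)/(s + 4)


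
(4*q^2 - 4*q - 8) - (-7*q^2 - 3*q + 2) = 11*q^2 - q - 10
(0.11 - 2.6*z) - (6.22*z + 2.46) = -8.82*z - 2.35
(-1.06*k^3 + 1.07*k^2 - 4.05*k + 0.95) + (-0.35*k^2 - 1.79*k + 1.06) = -1.06*k^3 + 0.72*k^2 - 5.84*k + 2.01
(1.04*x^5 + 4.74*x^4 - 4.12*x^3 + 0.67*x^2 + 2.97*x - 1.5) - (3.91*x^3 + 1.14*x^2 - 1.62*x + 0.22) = 1.04*x^5 + 4.74*x^4 - 8.03*x^3 - 0.47*x^2 + 4.59*x - 1.72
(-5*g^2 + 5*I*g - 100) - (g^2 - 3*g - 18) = -6*g^2 + 3*g + 5*I*g - 82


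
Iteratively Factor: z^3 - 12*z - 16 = (z - 4)*(z^2 + 4*z + 4) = (z - 4)*(z + 2)*(z + 2)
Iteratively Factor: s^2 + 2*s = (s + 2)*(s)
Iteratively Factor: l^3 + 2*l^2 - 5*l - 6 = (l - 2)*(l^2 + 4*l + 3) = (l - 2)*(l + 3)*(l + 1)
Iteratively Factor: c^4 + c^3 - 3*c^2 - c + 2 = (c - 1)*(c^3 + 2*c^2 - c - 2) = (c - 1)*(c + 2)*(c^2 - 1) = (c - 1)^2*(c + 2)*(c + 1)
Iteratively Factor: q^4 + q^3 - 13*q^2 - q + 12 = (q + 1)*(q^3 - 13*q + 12) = (q + 1)*(q + 4)*(q^2 - 4*q + 3) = (q - 3)*(q + 1)*(q + 4)*(q - 1)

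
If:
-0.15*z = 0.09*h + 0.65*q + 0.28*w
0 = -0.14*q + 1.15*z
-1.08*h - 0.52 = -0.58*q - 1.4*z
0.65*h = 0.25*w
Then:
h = -0.26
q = 0.32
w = -0.68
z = 0.04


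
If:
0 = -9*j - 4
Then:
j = -4/9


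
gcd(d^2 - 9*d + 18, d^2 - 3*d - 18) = d - 6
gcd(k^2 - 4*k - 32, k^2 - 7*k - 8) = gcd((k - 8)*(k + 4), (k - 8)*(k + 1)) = k - 8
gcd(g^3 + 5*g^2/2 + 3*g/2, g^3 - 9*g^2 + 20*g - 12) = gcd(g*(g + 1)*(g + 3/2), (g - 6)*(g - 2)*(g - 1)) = 1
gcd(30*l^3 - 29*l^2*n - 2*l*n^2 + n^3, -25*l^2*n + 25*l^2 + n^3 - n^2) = 5*l + n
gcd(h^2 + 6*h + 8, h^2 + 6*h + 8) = h^2 + 6*h + 8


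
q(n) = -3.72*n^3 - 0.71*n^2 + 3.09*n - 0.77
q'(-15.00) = -2486.61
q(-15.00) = 12348.13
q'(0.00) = 3.09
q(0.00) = -0.77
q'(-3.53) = -130.96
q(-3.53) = 143.11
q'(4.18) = -197.84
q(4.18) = -271.95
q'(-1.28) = -13.38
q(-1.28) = 1.91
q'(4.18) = -197.84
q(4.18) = -271.95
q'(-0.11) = 3.11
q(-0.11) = -1.11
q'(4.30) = -209.36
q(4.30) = -296.38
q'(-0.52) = 0.81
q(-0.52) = -2.05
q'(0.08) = 2.90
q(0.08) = -0.53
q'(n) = -11.16*n^2 - 1.42*n + 3.09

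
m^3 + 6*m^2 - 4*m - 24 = (m - 2)*(m + 2)*(m + 6)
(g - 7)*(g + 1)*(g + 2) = g^3 - 4*g^2 - 19*g - 14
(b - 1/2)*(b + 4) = b^2 + 7*b/2 - 2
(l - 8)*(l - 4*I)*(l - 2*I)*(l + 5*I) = l^4 - 8*l^3 - I*l^3 + 22*l^2 + 8*I*l^2 - 176*l - 40*I*l + 320*I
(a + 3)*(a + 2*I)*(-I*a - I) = -I*a^3 + 2*a^2 - 4*I*a^2 + 8*a - 3*I*a + 6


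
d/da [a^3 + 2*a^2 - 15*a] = 3*a^2 + 4*a - 15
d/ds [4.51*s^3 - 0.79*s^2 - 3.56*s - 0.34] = 13.53*s^2 - 1.58*s - 3.56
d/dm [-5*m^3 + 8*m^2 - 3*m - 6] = -15*m^2 + 16*m - 3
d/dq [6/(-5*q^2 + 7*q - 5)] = 6*(10*q - 7)/(5*q^2 - 7*q + 5)^2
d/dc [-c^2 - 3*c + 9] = -2*c - 3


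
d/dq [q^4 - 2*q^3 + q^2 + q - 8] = 4*q^3 - 6*q^2 + 2*q + 1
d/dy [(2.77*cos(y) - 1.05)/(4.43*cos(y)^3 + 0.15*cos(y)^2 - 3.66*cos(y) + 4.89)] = (24.5422*cos(y)^3 - 13.539*cos(y)^2 - 0.315*cos(y) - 9.7023)*sin(y)/(19.6249*cos(y)^6 + 1.329*cos(y)^5 - 32.4051*cos(y)^4 + 42.2274*cos(y)^3 + 14.8626*cos(y)^2 - 35.7948*cos(y) + 23.9121)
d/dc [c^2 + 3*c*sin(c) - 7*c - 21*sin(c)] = 3*c*cos(c) + 2*c + 3*sin(c) - 21*cos(c) - 7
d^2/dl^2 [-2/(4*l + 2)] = -8/(2*l + 1)^3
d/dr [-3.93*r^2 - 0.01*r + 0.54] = -7.86*r - 0.01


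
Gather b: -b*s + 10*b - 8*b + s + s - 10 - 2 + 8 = b*(2 - s) + 2*s - 4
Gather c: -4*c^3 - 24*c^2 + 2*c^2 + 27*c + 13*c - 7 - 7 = -4*c^3 - 22*c^2 + 40*c - 14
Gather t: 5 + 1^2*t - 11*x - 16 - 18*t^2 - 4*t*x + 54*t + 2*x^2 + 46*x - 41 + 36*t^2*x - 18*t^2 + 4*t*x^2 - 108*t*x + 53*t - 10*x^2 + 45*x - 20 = t^2*(36*x - 36) + t*(4*x^2 - 112*x + 108) - 8*x^2 + 80*x - 72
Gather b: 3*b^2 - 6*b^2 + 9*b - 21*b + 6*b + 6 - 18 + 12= -3*b^2 - 6*b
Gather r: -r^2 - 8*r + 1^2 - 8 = -r^2 - 8*r - 7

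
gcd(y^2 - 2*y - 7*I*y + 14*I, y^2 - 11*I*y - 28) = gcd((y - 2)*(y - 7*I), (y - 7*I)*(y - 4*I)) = y - 7*I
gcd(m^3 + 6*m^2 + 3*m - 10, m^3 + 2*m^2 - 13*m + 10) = m^2 + 4*m - 5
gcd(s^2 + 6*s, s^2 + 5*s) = s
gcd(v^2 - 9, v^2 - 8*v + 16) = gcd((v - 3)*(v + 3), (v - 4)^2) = 1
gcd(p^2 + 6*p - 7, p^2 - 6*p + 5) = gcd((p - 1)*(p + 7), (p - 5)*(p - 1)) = p - 1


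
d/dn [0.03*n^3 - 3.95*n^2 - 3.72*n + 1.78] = 0.09*n^2 - 7.9*n - 3.72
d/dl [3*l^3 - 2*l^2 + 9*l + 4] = 9*l^2 - 4*l + 9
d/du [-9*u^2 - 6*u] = -18*u - 6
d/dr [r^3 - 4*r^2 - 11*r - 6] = 3*r^2 - 8*r - 11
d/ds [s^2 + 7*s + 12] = 2*s + 7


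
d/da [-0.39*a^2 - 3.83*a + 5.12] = -0.78*a - 3.83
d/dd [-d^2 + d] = 1 - 2*d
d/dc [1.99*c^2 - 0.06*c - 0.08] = 3.98*c - 0.06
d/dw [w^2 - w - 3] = 2*w - 1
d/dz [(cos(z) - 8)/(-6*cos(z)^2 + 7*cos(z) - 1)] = (6*sin(z)^2 + 96*cos(z) - 61)*sin(z)/(6*cos(z)^2 - 7*cos(z) + 1)^2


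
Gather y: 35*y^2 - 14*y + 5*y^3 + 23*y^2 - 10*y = 5*y^3 + 58*y^2 - 24*y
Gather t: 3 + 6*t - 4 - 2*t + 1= 4*t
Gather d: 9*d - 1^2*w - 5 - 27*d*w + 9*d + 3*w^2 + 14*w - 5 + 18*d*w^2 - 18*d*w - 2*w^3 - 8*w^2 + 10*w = d*(18*w^2 - 45*w + 18) - 2*w^3 - 5*w^2 + 23*w - 10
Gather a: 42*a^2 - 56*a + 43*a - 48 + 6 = 42*a^2 - 13*a - 42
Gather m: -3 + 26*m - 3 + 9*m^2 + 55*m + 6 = 9*m^2 + 81*m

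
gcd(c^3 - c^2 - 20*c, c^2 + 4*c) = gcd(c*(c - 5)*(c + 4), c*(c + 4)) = c^2 + 4*c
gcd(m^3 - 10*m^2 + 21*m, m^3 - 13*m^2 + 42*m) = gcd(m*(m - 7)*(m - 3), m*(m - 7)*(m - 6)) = m^2 - 7*m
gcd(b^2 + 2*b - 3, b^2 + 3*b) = b + 3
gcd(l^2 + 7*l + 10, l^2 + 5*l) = l + 5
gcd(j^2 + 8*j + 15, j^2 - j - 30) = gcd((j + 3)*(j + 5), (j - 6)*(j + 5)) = j + 5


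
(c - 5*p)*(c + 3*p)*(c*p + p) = c^3*p - 2*c^2*p^2 + c^2*p - 15*c*p^3 - 2*c*p^2 - 15*p^3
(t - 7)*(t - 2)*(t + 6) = t^3 - 3*t^2 - 40*t + 84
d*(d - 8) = d^2 - 8*d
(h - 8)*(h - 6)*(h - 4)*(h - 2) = h^4 - 20*h^3 + 140*h^2 - 400*h + 384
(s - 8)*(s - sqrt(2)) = s^2 - 8*s - sqrt(2)*s + 8*sqrt(2)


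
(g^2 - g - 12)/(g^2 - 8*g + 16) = (g + 3)/(g - 4)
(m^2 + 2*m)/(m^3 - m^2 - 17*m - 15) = m*(m + 2)/(m^3 - m^2 - 17*m - 15)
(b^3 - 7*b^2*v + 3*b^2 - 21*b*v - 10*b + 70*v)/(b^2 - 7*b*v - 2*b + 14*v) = b + 5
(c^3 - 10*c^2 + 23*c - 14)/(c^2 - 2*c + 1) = (c^2 - 9*c + 14)/(c - 1)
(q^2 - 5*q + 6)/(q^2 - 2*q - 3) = (q - 2)/(q + 1)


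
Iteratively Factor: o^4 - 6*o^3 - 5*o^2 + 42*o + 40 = (o - 5)*(o^3 - o^2 - 10*o - 8) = (o - 5)*(o + 1)*(o^2 - 2*o - 8) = (o - 5)*(o + 1)*(o + 2)*(o - 4)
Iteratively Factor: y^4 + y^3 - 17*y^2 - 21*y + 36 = (y - 4)*(y^3 + 5*y^2 + 3*y - 9) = (y - 4)*(y + 3)*(y^2 + 2*y - 3) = (y - 4)*(y + 3)^2*(y - 1)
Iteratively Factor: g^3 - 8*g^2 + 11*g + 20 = (g - 5)*(g^2 - 3*g - 4) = (g - 5)*(g + 1)*(g - 4)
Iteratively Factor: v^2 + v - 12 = (v - 3)*(v + 4)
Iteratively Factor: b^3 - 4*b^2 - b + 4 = (b - 4)*(b^2 - 1) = (b - 4)*(b + 1)*(b - 1)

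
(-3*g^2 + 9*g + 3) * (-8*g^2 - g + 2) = 24*g^4 - 69*g^3 - 39*g^2 + 15*g + 6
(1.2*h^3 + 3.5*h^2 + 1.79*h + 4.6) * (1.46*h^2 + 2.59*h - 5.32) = 1.752*h^5 + 8.218*h^4 + 5.2944*h^3 - 7.2679*h^2 + 2.3912*h - 24.472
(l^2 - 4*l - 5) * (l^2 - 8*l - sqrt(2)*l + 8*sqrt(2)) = l^4 - 12*l^3 - sqrt(2)*l^3 + 12*sqrt(2)*l^2 + 27*l^2 - 27*sqrt(2)*l + 40*l - 40*sqrt(2)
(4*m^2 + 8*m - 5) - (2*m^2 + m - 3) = 2*m^2 + 7*m - 2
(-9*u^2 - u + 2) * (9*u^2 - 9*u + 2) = -81*u^4 + 72*u^3 + 9*u^2 - 20*u + 4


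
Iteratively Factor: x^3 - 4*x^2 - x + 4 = (x - 1)*(x^2 - 3*x - 4) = (x - 1)*(x + 1)*(x - 4)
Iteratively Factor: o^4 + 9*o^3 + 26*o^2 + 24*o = (o + 4)*(o^3 + 5*o^2 + 6*o) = (o + 2)*(o + 4)*(o^2 + 3*o) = o*(o + 2)*(o + 4)*(o + 3)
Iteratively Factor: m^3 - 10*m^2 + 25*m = (m - 5)*(m^2 - 5*m) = m*(m - 5)*(m - 5)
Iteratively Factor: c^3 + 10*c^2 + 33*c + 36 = (c + 3)*(c^2 + 7*c + 12) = (c + 3)^2*(c + 4)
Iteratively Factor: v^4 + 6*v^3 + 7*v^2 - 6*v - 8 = (v + 4)*(v^3 + 2*v^2 - v - 2) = (v + 2)*(v + 4)*(v^2 - 1) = (v + 1)*(v + 2)*(v + 4)*(v - 1)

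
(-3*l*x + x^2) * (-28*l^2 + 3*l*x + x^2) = 84*l^3*x - 37*l^2*x^2 + x^4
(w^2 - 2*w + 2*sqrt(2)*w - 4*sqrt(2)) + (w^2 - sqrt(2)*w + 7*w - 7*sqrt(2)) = 2*w^2 + sqrt(2)*w + 5*w - 11*sqrt(2)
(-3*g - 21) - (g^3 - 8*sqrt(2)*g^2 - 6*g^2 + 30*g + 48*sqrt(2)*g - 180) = -g^3 + 6*g^2 + 8*sqrt(2)*g^2 - 48*sqrt(2)*g - 33*g + 159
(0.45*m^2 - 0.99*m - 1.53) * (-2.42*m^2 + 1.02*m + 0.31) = -1.089*m^4 + 2.8548*m^3 + 2.8323*m^2 - 1.8675*m - 0.4743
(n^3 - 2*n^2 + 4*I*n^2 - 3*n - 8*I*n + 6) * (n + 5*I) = n^4 - 2*n^3 + 9*I*n^3 - 23*n^2 - 18*I*n^2 + 46*n - 15*I*n + 30*I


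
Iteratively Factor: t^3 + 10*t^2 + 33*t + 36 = (t + 4)*(t^2 + 6*t + 9) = (t + 3)*(t + 4)*(t + 3)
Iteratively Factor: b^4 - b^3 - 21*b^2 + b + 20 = (b - 5)*(b^3 + 4*b^2 - b - 4) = (b - 5)*(b - 1)*(b^2 + 5*b + 4) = (b - 5)*(b - 1)*(b + 1)*(b + 4)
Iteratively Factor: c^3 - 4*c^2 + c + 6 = (c - 2)*(c^2 - 2*c - 3) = (c - 3)*(c - 2)*(c + 1)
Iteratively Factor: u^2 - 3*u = (u)*(u - 3)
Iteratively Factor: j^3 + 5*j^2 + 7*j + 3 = (j + 1)*(j^2 + 4*j + 3) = (j + 1)*(j + 3)*(j + 1)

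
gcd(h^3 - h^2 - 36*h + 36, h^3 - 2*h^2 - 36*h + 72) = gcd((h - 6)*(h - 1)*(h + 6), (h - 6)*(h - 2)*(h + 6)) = h^2 - 36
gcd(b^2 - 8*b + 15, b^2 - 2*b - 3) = b - 3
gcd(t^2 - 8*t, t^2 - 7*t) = t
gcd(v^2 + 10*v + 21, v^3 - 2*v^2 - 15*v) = v + 3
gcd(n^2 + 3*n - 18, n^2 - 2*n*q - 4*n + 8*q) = 1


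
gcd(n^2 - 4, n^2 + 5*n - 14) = n - 2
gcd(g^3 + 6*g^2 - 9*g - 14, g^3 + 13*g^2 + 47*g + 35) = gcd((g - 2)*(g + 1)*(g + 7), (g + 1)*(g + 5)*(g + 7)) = g^2 + 8*g + 7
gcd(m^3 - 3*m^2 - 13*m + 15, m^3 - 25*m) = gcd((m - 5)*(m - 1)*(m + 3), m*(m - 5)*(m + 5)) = m - 5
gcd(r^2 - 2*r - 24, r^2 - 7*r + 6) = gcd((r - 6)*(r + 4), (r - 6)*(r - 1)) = r - 6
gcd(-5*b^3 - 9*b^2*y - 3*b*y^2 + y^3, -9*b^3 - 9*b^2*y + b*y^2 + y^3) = b + y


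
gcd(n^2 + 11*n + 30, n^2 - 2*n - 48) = n + 6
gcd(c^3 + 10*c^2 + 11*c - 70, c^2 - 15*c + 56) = 1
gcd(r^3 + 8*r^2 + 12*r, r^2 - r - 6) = r + 2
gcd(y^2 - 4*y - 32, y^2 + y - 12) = y + 4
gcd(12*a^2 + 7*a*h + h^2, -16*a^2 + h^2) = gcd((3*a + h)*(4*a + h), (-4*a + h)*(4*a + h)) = 4*a + h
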